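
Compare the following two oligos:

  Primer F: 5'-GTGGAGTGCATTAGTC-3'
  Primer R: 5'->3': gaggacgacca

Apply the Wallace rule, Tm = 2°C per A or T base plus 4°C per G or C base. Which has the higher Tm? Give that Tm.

Primer F: A+T=8, G+C=8 → Tm = 2(8)+4(8) = 48°C
Primer R: A+T=4, G+C=7 → Tm = 2(4)+4(7) = 36°C
48°C vs 36°C → primer F is higher.

Primer F, 48°C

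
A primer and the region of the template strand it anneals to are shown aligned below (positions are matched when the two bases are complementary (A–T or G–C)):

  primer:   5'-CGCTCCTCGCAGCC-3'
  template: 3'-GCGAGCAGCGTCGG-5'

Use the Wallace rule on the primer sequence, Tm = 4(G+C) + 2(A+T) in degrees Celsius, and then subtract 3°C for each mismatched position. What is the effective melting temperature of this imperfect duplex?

47°C

Primer base counts: A=1, T=2, G=3, C=8 → A+T=3, G+C=11
Perfect-match Tm = 2(3) + 4(11) = 6 + 44 = 50°C
Mismatches (positions where the bases are not complementary): 1 (at position 6)
Effective Tm = 50 − 1×3 = 50 − 3 = 47°C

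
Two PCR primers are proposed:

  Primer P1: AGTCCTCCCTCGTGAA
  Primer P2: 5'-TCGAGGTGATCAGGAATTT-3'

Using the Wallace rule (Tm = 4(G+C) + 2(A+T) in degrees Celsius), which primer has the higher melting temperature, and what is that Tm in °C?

Primer P1: A+T=7, G+C=9 → Tm = 2(7)+4(9) = 50°C
Primer P2: A+T=11, G+C=8 → Tm = 2(11)+4(8) = 54°C
50°C vs 54°C → primer P2 is higher.

Primer P2, 54°C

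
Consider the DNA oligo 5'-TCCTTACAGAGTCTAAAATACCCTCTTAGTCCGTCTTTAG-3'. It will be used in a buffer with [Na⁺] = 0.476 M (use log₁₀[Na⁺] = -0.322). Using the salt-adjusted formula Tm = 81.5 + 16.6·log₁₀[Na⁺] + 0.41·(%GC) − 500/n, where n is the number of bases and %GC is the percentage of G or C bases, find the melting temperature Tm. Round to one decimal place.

80.1°C

Length n = 40. Counting bases: G=5, C=11, T=14, A=10
G+C = 16, so %GC = 16/40 × 100 = 40%
Salt term: 16.6 × (-0.322) = -5.345
GC term: 0.41 × 40 = 16.4; length term: −500/40 = −12.5
Tm = 81.5 + (-5.345) + 16.4 − 12.5 = 80.055 → 80.1°C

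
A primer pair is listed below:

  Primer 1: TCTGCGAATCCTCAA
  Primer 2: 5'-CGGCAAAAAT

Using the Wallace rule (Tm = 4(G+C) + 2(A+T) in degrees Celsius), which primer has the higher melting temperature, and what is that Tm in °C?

Primer 1: A+T=8, G+C=7 → Tm = 2(8)+4(7) = 44°C
Primer 2: A+T=6, G+C=4 → Tm = 2(6)+4(4) = 28°C
44°C vs 28°C → primer 1 is higher.

Primer 1, 44°C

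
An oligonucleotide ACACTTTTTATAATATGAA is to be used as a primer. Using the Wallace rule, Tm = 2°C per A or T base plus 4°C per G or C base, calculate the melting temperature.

44°C

Scanning the sequence gives T=8, G=1, A=8, C=2.
AT pairs contribute 16, GC pairs contribute 3.
Tm = 2(16) + 4(3) = 32 + 12 = 44°C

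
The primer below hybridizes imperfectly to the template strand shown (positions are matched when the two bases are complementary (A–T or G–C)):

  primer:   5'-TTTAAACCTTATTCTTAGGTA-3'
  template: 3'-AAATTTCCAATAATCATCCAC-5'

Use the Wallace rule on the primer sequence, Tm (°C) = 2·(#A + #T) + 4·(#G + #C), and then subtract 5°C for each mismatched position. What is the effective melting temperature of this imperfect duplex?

Primer base counts: A=6, T=10, G=2, C=3 → A+T=16, G+C=5
Perfect-match Tm = 2(16) + 4(5) = 32 + 20 = 52°C
Mismatches (positions where the bases are not complementary): 5 (at positions 7, 8, 14, 15, 21)
Effective Tm = 52 − 5×5 = 52 − 25 = 27°C

27°C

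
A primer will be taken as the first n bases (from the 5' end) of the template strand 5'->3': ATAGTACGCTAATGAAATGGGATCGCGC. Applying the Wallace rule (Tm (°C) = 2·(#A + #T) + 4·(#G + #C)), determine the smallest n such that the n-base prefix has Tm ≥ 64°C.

n = 24

First 23 bases: ATAGTACGCTAATGAAATGGGAT → Tm = 62°C (< 64°C)
First 24 bases: ATAGTACGCTAATGAAATGGGATC → Tm = 66°C (≥ 64°C)
Each additional base adds 2°C (A/T) or 4°C (G/C), so Tm is non-decreasing in n; n = 24 is the first length to reach 64°C.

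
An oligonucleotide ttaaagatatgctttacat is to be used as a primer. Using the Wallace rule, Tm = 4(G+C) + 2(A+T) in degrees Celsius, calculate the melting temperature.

46°C

Scanning the sequence gives C=2, A=7, T=8, G=2.
AT pairs contribute 15, GC pairs contribute 4.
Tm = 2×15 + 4×4 = 46°C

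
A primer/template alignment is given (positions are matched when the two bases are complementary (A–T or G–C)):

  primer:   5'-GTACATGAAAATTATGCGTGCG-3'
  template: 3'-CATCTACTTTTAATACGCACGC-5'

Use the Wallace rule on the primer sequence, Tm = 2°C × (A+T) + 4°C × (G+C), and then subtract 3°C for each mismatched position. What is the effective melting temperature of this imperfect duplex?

59°C

Primer base counts: A=7, T=6, G=6, C=3 → A+T=13, G+C=9
Perfect-match Tm = 2(13) + 4(9) = 26 + 36 = 62°C
Mismatches (positions where the bases are not complementary): 1 (at position 4)
Effective Tm = 62 − 1×3 = 62 − 3 = 59°C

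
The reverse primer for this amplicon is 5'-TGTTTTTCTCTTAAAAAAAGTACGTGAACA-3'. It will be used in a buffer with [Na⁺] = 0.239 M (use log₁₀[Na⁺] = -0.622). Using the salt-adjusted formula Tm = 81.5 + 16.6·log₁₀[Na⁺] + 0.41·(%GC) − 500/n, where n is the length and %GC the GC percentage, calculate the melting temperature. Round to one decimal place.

65.4°C

Length n = 30. Scanning the sequence gives T=11, G=4, A=11, C=4.
G+C = 8, so %GC = 8/30 × 100 = 26.667%
Salt term: 16.6 × (-0.622) = -10.325
GC term: 0.41 × 26.667 = 10.933; length term: −500/30 = −16.667
Tm = 81.5 + (-10.325) + 10.933 − 16.667 = 65.441 → 65.4°C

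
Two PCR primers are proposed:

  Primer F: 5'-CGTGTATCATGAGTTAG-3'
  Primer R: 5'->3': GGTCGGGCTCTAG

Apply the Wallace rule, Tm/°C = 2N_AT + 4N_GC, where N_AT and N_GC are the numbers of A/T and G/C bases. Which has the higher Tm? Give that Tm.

Primer F, 48°C

Primer F: A+T=10, G+C=7 → Tm = 2(10)+4(7) = 48°C
Primer R: A+T=4, G+C=9 → Tm = 2(4)+4(9) = 44°C
48°C vs 44°C → primer F is higher.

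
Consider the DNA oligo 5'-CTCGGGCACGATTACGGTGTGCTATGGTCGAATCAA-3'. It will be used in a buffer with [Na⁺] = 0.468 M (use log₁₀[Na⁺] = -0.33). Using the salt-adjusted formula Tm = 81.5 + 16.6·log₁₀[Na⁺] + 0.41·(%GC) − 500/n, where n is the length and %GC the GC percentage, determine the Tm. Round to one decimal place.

Length n = 36. Scanning the sequence gives A=8, G=11, C=8, T=9.
G+C = 19, so %GC = 19/36 × 100 = 52.778%
Salt term: 16.6 × (-0.33) = -5.478
GC term: 0.41 × 52.778 = 21.639; length term: −500/36 = −13.889
Tm = 81.5 + (-5.478) + 21.639 − 13.889 = 83.772 → 83.8°C

83.8°C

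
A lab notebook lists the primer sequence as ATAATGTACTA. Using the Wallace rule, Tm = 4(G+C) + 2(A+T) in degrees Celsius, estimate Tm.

26°C

Base counts: C=1, G=1, A=5, T=4
A+T = 9, G+C = 2
Tm = 2(9) + 4(2) = 18 + 8 = 26°C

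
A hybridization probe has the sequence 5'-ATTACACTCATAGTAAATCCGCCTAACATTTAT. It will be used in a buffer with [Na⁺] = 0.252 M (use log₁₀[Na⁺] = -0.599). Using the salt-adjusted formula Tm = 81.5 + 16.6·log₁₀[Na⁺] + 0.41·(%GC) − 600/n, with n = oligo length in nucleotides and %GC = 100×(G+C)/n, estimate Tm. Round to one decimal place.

65.8°C

Length n = 33. Counting bases: G=2, T=11, A=12, C=8
G+C = 10, so %GC = 10/33 × 100 = 30.303%
Salt term: 16.6 × (-0.599) = -9.943
GC term: 0.41 × 30.303 = 12.424; length term: −600/33 = −18.182
Tm = 81.5 + (-9.943) + 12.424 − 18.182 = 65.799 → 65.8°C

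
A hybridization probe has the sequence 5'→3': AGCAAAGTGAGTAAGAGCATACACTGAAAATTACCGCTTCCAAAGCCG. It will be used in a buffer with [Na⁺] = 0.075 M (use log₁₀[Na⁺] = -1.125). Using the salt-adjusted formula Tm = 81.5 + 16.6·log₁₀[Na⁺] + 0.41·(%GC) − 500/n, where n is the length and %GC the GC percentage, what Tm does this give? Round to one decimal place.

70.3°C

Length n = 48. Base counts: A=19, C=11, G=10, T=8
G+C = 21, so %GC = 21/48 × 100 = 43.75%
Salt term: 16.6 × (-1.125) = -18.675
GC term: 0.41 × 43.75 = 17.938; length term: −500/48 = −10.417
Tm = 81.5 + (-18.675) + 17.938 − 10.417 = 70.346 → 70.3°C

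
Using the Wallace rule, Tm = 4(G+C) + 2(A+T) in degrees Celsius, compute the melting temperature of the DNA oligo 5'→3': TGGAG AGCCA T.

34°C

Scanning the sequence gives T=2, A=3, C=2, G=4.
AT pairs contribute 5, GC pairs contribute 6.
Tm = 2×5 + 4×6 = 34°C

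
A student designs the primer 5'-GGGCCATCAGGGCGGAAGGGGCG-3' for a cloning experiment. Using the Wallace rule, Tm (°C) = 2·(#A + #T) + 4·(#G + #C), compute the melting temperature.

Base counts: A=4, T=1, C=5, G=13
So N_AT = 5 and N_GC = 18.
Tm = 2×5 + 4×18 = 82°C

82°C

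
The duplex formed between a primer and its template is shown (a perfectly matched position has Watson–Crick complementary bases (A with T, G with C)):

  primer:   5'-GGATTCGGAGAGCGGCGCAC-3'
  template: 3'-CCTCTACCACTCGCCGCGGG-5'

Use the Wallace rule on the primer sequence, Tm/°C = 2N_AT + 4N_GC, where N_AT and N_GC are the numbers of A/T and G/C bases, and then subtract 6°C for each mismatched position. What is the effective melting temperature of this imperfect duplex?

Primer base counts: A=4, T=2, G=9, C=5 → A+T=6, G+C=14
Perfect-match Tm = 2(6) + 4(14) = 12 + 56 = 68°C
Mismatches (positions where the bases are not complementary): 5 (at positions 4, 5, 6, 9, 19)
Effective Tm = 68 − 5×6 = 68 − 30 = 38°C

38°C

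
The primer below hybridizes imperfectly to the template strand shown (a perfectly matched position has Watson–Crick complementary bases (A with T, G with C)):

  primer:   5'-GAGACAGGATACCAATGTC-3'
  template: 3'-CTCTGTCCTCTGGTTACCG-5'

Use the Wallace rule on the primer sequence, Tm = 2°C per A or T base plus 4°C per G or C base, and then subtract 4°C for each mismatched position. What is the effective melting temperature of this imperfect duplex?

Primer base counts: A=7, T=3, G=5, C=4 → A+T=10, G+C=9
Perfect-match Tm = 2(10) + 4(9) = 20 + 36 = 56°C
Mismatches (positions where the bases are not complementary): 2 (at positions 10, 18)
Effective Tm = 56 − 2×4 = 56 − 8 = 48°C

48°C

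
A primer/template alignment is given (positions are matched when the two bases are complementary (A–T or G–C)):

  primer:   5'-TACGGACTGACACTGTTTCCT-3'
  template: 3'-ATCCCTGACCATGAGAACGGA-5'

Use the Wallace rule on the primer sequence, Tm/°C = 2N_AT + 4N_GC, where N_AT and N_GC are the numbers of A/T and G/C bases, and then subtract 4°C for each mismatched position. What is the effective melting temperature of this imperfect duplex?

42°C

Primer base counts: A=4, T=7, G=4, C=6 → A+T=11, G+C=10
Perfect-match Tm = 2(11) + 4(10) = 22 + 40 = 62°C
Mismatches (positions where the bases are not complementary): 5 (at positions 3, 10, 11, 15, 18)
Effective Tm = 62 − 5×4 = 62 − 20 = 42°C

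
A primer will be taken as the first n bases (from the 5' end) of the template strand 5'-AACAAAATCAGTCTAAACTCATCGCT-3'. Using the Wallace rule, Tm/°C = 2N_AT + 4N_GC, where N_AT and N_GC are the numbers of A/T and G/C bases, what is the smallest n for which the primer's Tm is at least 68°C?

First 24 bases: AACAAAATCAGTCTAAACTCATCG → Tm = 64°C (< 68°C)
First 25 bases: AACAAAATCAGTCTAAACTCATCGC → Tm = 68°C (≥ 68°C)
Since every base adds ≥2°C, Tm only increases with n, so the threshold is first crossed at n = 25.

n = 25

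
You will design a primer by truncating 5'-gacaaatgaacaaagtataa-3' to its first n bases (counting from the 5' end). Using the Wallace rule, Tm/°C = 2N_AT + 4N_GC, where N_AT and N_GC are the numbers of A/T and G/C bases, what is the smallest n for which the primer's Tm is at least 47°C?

First 18 bases: GACAAATGAACAAAGTAT → Tm = 46°C (< 47°C)
First 19 bases: GACAAATGAACAAAGTATA → Tm = 48°C (≥ 47°C)
Since every base adds ≥2°C, Tm only increases with n, so the threshold is first crossed at n = 19.

n = 19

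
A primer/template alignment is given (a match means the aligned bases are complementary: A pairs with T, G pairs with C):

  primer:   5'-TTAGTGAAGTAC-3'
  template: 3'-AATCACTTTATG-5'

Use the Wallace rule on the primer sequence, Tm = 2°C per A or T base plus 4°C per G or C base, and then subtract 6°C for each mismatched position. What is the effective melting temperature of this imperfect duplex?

26°C

Primer base counts: A=4, T=4, G=3, C=1 → A+T=8, G+C=4
Perfect-match Tm = 2(8) + 4(4) = 16 + 16 = 32°C
Mismatches (positions where the bases are not complementary): 1 (at position 9)
Effective Tm = 32 − 1×6 = 32 − 6 = 26°C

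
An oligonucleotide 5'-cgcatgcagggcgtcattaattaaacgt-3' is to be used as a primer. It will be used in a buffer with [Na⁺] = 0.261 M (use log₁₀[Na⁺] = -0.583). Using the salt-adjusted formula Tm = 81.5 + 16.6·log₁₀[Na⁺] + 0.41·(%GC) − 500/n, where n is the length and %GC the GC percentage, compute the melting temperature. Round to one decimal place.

73.0°C

Length n = 28. A=8, C=6, G=7, T=7
G+C = 13, so %GC = 13/28 × 100 = 46.429%
Salt term: 16.6 × (-0.583) = -9.678
GC term: 0.41 × 46.429 = 19.036; length term: −500/28 = −17.857
Tm = 81.5 + (-9.678) + 19.036 − 17.857 = 73.001 → 73.0°C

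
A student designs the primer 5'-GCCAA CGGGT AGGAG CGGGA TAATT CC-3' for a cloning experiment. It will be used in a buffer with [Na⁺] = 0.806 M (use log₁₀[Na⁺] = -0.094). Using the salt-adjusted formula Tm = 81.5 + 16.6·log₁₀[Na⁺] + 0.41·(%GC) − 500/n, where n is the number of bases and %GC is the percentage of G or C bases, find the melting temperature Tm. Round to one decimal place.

Length n = 27. Base counts: T=4, A=7, C=6, G=10
G+C = 16, so %GC = 16/27 × 100 = 59.259%
Salt term: 16.6 × (-0.094) = -1.56
GC term: 0.41 × 59.259 = 24.296; length term: −500/27 = −18.519
Tm = 81.5 + (-1.56) + 24.296 − 18.519 = 85.717 → 85.7°C

85.7°C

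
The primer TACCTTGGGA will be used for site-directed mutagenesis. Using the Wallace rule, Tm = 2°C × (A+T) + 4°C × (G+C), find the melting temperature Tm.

Scanning the sequence gives A=2, G=3, T=3, C=2.
AT pairs contribute 5, GC pairs contribute 5.
Tm = 2(5) + 4(5) = 10 + 20 = 30°C

30°C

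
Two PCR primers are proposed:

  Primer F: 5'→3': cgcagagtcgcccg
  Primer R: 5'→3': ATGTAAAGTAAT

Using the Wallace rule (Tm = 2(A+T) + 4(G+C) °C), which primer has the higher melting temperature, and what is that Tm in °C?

Primer F, 50°C

Primer F: A+T=3, G+C=11 → Tm = 2(3)+4(11) = 50°C
Primer R: A+T=10, G+C=2 → Tm = 2(10)+4(2) = 28°C
50°C vs 28°C → primer F is higher.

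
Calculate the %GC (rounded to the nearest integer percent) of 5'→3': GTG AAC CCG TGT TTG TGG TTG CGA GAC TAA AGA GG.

Base counts: G=13, T=9, C=5, A=8
G+C = 13 + 5 = 18 out of 35 bases
%GC = 18/35 × 100 = 51.43% ≈ 51%

51%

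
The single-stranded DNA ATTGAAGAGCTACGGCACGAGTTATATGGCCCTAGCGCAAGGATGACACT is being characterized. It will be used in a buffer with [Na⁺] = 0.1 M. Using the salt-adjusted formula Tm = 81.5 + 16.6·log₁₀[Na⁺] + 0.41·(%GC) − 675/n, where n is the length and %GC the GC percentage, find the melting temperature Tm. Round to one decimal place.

71.9°C

Length n = 50. Scanning the sequence gives G=14, C=11, A=15, T=10.
G+C = 25, so %GC = 25/50 × 100 = 50%
Salt term: 16.6 × (-1) = -16.6
GC term: 0.41 × 50 = 20.5; length term: −675/50 = −13.5
Tm = 81.5 + (-16.6) + 20.5 − 13.5 = 71.9 → 71.9°C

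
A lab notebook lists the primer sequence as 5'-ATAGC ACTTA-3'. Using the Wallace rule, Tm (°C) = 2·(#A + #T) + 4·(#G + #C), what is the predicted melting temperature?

26°C

Scanning the sequence gives G=1, A=4, T=3, C=2.
A+T = 7, G+C = 3
Tm = 2×7 + 4×3 = 26°C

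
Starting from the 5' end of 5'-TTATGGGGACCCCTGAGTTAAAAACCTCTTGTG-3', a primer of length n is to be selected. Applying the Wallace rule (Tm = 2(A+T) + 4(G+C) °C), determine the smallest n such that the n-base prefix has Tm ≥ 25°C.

First 8 bases: TTATGGGG → Tm = 24°C (< 25°C)
First 9 bases: TTATGGGGA → Tm = 26°C (≥ 25°C)
Since every base adds ≥2°C, Tm only increases with n, so the threshold is first crossed at n = 9.

n = 9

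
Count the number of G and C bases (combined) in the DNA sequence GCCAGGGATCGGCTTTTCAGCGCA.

G=8, C=7, T=5, A=4
Total G or C: 8 + 7 = 15

15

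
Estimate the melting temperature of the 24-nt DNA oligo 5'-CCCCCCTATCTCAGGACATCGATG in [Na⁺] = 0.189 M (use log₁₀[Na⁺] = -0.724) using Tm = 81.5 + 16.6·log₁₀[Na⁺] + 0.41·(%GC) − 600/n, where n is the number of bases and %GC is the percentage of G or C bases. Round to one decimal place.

68.4°C

Length n = 24. C=10, T=5, A=5, G=4
G+C = 14, so %GC = 14/24 × 100 = 58.333%
Salt term: 16.6 × (-0.724) = -12.018
GC term: 0.41 × 58.333 = 23.917; length term: −600/24 = −25
Tm = 81.5 + (-12.018) + 23.917 − 25 = 68.399 → 68.4°C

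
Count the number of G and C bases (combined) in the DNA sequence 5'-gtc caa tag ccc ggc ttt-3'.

Counting bases: A=3, T=5, G=4, C=6
Total G or C: 4 + 6 = 10

10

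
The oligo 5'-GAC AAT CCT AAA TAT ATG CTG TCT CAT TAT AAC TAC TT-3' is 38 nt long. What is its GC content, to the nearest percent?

Counting bases: G=3, T=14, A=13, C=8
G+C = 3 + 8 = 11 out of 38 bases
%GC = 11/38 × 100 = 28.95% ≈ 29%

29%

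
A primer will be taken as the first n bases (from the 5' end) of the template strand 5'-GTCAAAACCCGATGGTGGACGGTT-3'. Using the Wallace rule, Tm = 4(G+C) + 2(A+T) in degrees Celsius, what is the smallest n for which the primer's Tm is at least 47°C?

First 15 bases: GTCAAAACCCGATGG → Tm = 46°C (< 47°C)
First 16 bases: GTCAAAACCCGATGGT → Tm = 48°C (≥ 47°C)
Since every base adds ≥2°C, Tm only increases with n, so the threshold is first crossed at n = 16.

n = 16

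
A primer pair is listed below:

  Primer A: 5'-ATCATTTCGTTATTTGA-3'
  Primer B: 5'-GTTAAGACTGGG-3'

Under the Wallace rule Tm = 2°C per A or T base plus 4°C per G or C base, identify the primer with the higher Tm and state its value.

Primer A, 42°C

Primer A: A+T=13, G+C=4 → Tm = 2(13)+4(4) = 42°C
Primer B: A+T=6, G+C=6 → Tm = 2(6)+4(6) = 36°C
42°C vs 36°C → primer A is higher.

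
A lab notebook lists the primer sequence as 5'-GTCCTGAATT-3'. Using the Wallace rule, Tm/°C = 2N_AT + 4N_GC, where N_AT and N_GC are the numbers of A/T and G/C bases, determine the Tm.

Counting bases: A=2, C=2, G=2, T=4
A+T = 6, G+C = 4
Tm = 2×6 + 4×4 = 28°C

28°C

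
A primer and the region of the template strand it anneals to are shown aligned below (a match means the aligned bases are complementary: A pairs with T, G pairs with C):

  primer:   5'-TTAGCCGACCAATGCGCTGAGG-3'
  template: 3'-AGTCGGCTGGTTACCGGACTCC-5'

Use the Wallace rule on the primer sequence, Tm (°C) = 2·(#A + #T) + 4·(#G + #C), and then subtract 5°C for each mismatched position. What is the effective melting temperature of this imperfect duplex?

Primer base counts: A=5, T=4, G=7, C=6 → A+T=9, G+C=13
Perfect-match Tm = 2(9) + 4(13) = 18 + 52 = 70°C
Mismatches (positions where the bases are not complementary): 3 (at positions 2, 15, 16)
Effective Tm = 70 − 3×5 = 70 − 15 = 55°C

55°C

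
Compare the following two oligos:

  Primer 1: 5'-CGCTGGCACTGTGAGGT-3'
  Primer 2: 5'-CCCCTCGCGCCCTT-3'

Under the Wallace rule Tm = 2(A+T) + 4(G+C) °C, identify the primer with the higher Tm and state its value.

Primer 1, 56°C

Primer 1: A+T=6, G+C=11 → Tm = 2(6)+4(11) = 56°C
Primer 2: A+T=3, G+C=11 → Tm = 2(3)+4(11) = 50°C
56°C vs 50°C → primer 1 is higher.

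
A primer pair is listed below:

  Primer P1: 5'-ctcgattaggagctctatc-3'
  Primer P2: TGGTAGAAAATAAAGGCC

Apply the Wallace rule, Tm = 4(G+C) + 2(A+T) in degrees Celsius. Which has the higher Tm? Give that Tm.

Primer P1: A+T=10, G+C=9 → Tm = 2(10)+4(9) = 56°C
Primer P2: A+T=11, G+C=7 → Tm = 2(11)+4(7) = 50°C
56°C vs 50°C → primer P1 is higher.

Primer P1, 56°C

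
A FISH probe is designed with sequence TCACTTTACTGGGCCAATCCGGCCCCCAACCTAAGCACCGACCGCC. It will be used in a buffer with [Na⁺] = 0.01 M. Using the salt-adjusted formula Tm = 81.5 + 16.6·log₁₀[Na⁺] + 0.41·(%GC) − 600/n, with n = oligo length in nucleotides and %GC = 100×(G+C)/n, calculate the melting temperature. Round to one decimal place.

Length n = 46. T=7, C=21, A=10, G=8
G+C = 29, so %GC = 29/46 × 100 = 63.043%
Salt term: 16.6 × (-2) = -33.2
GC term: 0.41 × 63.043 = 25.848; length term: −600/46 = −13.043
Tm = 81.5 + (-33.2) + 25.848 − 13.043 = 61.105 → 61.1°C

61.1°C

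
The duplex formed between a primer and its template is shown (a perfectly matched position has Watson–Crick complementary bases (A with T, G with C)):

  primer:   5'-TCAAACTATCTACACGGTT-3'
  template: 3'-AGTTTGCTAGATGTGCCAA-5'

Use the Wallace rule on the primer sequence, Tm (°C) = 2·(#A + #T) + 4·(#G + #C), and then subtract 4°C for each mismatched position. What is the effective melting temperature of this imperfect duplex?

Primer base counts: A=6, T=6, G=2, C=5 → A+T=12, G+C=7
Perfect-match Tm = 2(12) + 4(7) = 24 + 28 = 52°C
Mismatches (positions where the bases are not complementary): 1 (at position 7)
Effective Tm = 52 − 1×4 = 52 − 4 = 48°C

48°C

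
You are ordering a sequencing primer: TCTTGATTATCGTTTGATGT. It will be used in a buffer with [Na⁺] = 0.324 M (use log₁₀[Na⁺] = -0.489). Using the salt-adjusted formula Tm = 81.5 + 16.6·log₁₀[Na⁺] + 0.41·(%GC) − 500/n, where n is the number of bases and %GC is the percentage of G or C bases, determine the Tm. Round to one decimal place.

60.7°C

Length n = 20. Base counts: T=11, G=4, A=3, C=2
G+C = 6, so %GC = 6/20 × 100 = 30%
Salt term: 16.6 × (-0.489) = -8.117
GC term: 0.41 × 30 = 12.3; length term: −500/20 = −25
Tm = 81.5 + (-8.117) + 12.3 − 25 = 60.683 → 60.7°C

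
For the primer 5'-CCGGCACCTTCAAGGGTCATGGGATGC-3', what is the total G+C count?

Scanning the sequence gives G=9, C=8, T=5, A=5.
Total G or C: 9 + 8 = 17

17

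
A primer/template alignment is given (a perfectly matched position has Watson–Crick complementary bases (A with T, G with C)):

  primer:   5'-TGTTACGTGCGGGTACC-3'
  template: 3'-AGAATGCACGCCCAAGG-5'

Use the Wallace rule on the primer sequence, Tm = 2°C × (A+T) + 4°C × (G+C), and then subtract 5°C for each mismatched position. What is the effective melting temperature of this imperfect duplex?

Primer base counts: A=2, T=5, G=6, C=4 → A+T=7, G+C=10
Perfect-match Tm = 2(7) + 4(10) = 14 + 40 = 54°C
Mismatches (positions where the bases are not complementary): 2 (at positions 2, 15)
Effective Tm = 54 − 2×5 = 54 − 10 = 44°C

44°C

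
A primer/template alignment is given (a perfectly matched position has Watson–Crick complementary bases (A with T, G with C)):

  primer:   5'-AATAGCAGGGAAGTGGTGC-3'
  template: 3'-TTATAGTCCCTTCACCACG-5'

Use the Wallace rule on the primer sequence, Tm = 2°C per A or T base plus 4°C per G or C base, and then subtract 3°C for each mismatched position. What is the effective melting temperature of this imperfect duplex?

55°C

Primer base counts: A=6, T=3, G=8, C=2 → A+T=9, G+C=10
Perfect-match Tm = 2(9) + 4(10) = 18 + 40 = 58°C
Mismatches (positions where the bases are not complementary): 1 (at position 5)
Effective Tm = 58 − 1×3 = 58 − 3 = 55°C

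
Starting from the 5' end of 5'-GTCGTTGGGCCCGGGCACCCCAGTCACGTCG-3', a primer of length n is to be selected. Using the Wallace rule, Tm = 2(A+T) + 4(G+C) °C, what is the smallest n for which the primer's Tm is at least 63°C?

First 17 bases: GTCGTTGGGCCCGGGCA → Tm = 60°C (< 63°C)
First 18 bases: GTCGTTGGGCCCGGGCAC → Tm = 64°C (≥ 63°C)
Since every base adds ≥2°C, Tm only increases with n, so the threshold is first crossed at n = 18.

n = 18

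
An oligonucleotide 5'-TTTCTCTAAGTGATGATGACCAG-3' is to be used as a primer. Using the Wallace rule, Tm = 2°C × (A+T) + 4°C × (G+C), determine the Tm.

C=4, A=6, T=8, G=5
AT pairs contribute 14, GC pairs contribute 9.
Tm = 4·9 + 2·14 = 36 + 28 = 64°C

64°C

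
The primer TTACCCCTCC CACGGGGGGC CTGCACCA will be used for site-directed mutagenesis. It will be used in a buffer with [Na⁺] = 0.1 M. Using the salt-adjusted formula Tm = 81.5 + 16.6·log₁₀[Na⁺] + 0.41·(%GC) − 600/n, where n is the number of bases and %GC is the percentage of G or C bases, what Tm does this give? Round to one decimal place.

72.8°C

Length n = 28. Scanning the sequence gives C=13, T=4, A=4, G=7.
G+C = 20, so %GC = 20/28 × 100 = 71.429%
Salt term: 16.6 × (-1) = -16.6
GC term: 0.41 × 71.429 = 29.286; length term: −600/28 = −21.429
Tm = 81.5 + (-16.6) + 29.286 − 21.429 = 72.757 → 72.8°C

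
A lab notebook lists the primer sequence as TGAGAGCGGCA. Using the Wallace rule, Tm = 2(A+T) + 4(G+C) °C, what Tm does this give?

36°C

Base counts: G=5, T=1, C=2, A=3
So N_AT = 4 and N_GC = 7.
Tm = 2×4 + 4×7 = 36°C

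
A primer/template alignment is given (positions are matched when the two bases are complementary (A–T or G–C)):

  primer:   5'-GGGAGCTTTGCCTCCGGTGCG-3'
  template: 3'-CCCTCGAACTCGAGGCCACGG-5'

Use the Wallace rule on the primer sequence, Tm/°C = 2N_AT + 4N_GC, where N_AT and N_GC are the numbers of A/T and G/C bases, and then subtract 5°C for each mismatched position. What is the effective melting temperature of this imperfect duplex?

52°C

Primer base counts: A=1, T=5, G=9, C=6 → A+T=6, G+C=15
Perfect-match Tm = 2(6) + 4(15) = 12 + 60 = 72°C
Mismatches (positions where the bases are not complementary): 4 (at positions 9, 10, 11, 21)
Effective Tm = 72 − 4×5 = 72 − 20 = 52°C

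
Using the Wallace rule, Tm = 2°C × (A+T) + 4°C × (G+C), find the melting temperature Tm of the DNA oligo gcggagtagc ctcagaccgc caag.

80°C

Counting bases: G=8, T=2, A=6, C=8
So N_AT = 8 and N_GC = 16.
Tm = 4·16 + 2·8 = 64 + 16 = 80°C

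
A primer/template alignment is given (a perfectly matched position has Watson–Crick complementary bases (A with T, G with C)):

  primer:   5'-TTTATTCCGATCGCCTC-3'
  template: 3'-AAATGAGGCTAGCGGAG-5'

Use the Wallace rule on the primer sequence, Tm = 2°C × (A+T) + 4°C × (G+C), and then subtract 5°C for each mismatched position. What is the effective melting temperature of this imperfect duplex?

Primer base counts: A=2, T=7, G=2, C=6 → A+T=9, G+C=8
Perfect-match Tm = 2(9) + 4(8) = 18 + 32 = 50°C
Mismatches (positions where the bases are not complementary): 1 (at position 5)
Effective Tm = 50 − 1×5 = 50 − 5 = 45°C

45°C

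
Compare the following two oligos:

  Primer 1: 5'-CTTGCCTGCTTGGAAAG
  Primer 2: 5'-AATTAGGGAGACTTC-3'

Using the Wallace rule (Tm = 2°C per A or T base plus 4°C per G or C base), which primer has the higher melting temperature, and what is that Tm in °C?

Primer 1, 52°C

Primer 1: A+T=8, G+C=9 → Tm = 2(8)+4(9) = 52°C
Primer 2: A+T=9, G+C=6 → Tm = 2(9)+4(6) = 42°C
52°C vs 42°C → primer 1 is higher.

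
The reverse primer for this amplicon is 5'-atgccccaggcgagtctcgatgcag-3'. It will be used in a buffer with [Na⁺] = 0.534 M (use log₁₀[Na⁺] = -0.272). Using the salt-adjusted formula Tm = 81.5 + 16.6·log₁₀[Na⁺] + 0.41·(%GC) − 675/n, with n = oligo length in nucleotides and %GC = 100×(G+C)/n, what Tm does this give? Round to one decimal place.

Length n = 25. Scanning the sequence gives T=4, C=8, A=5, G=8.
G+C = 16, so %GC = 16/25 × 100 = 64%
Salt term: 16.6 × (-0.272) = -4.515
GC term: 0.41 × 64 = 26.24; length term: −675/25 = −27
Tm = 81.5 + (-4.515) + 26.24 − 27 = 76.225 → 76.2°C

76.2°C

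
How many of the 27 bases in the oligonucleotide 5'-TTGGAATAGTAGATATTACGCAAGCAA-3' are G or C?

9

Base counts: G=6, C=3, A=11, T=7
G+C = 6 + 3 = 9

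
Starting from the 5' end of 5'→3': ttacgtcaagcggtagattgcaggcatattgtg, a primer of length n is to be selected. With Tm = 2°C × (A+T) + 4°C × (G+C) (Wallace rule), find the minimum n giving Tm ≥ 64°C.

n = 22

First 21 bases: TTACGTCAAGCGGTAGATTGC → Tm = 62°C (< 64°C)
First 22 bases: TTACGTCAAGCGGTAGATTGCA → Tm = 64°C (≥ 64°C)
Since every base adds ≥2°C, Tm only increases with n, so the threshold is first crossed at n = 22.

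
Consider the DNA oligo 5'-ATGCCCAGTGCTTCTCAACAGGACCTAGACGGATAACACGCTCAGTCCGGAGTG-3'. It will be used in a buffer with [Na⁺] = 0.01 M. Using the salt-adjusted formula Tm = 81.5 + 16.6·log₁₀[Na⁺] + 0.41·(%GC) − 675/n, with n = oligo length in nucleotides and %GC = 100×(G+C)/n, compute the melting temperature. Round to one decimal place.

Length n = 54. Scanning the sequence gives A=14, T=10, C=16, G=14.
G+C = 30, so %GC = 30/54 × 100 = 55.556%
Salt term: 16.6 × (-2) = -33.2
GC term: 0.41 × 55.556 = 22.778; length term: −675/54 = −12.5
Tm = 81.5 + (-33.2) + 22.778 − 12.5 = 58.578 → 58.6°C

58.6°C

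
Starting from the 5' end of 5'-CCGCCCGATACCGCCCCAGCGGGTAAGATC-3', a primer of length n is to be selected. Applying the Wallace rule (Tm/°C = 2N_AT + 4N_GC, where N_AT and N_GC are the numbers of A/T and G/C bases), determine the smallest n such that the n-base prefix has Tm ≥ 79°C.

First 21 bases: CCGCCCGATACCGCCCCAGCG → Tm = 76°C (< 79°C)
First 22 bases: CCGCCCGATACCGCCCCAGCGG → Tm = 80°C (≥ 79°C)
Each additional base adds 2°C (A/T) or 4°C (G/C), so Tm is non-decreasing in n; n = 22 is the first length to reach 79°C.

n = 22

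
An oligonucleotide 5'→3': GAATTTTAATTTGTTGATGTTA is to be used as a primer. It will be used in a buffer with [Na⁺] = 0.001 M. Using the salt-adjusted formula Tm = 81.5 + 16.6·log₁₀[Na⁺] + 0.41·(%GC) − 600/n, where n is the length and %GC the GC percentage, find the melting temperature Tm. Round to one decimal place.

Length n = 22. G=4, T=12, A=6, C=0
G+C = 4, so %GC = 4/22 × 100 = 18.182%
Salt term: 16.6 × (-3) = -49.8
GC term: 0.41 × 18.182 = 7.455; length term: −600/22 = −27.273
Tm = 81.5 + (-49.8) + 7.455 − 27.273 = 11.882 → 11.9°C

11.9°C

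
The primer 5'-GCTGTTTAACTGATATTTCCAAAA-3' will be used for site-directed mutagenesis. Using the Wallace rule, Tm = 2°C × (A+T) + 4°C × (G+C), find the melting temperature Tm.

Counting bases: G=3, C=4, A=8, T=9
A+T = 17, G+C = 7
Tm = 2×17 + 4×7 = 62°C

62°C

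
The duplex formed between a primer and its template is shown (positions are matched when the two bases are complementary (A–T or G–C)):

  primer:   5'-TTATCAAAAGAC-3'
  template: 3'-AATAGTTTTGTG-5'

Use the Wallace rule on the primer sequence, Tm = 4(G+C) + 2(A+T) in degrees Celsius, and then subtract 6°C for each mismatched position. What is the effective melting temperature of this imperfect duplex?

24°C

Primer base counts: A=6, T=3, G=1, C=2 → A+T=9, G+C=3
Perfect-match Tm = 2(9) + 4(3) = 18 + 12 = 30°C
Mismatches (positions where the bases are not complementary): 1 (at position 10)
Effective Tm = 30 − 1×6 = 30 − 6 = 24°C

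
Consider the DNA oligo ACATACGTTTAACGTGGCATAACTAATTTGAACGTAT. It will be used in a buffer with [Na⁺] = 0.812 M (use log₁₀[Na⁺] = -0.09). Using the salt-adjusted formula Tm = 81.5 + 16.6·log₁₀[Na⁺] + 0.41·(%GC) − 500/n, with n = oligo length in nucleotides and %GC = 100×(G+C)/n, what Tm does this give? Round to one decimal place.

Length n = 37. Base counts: C=6, A=13, G=6, T=12
G+C = 12, so %GC = 12/37 × 100 = 32.432%
Salt term: 16.6 × (-0.09) = -1.494
GC term: 0.41 × 32.432 = 13.297; length term: −500/37 = −13.514
Tm = 81.5 + (-1.494) + 13.297 − 13.514 = 79.789 → 79.8°C

79.8°C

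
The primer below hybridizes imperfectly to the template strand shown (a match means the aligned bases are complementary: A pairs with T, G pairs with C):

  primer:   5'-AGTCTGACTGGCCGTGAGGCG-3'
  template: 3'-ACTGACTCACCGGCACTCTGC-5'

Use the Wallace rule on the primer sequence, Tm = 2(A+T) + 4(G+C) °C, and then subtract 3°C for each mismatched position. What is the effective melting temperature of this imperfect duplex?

Primer base counts: A=3, T=4, G=9, C=5 → A+T=7, G+C=14
Perfect-match Tm = 2(7) + 4(14) = 14 + 56 = 70°C
Mismatches (positions where the bases are not complementary): 4 (at positions 1, 3, 8, 19)
Effective Tm = 70 − 4×3 = 70 − 12 = 58°C

58°C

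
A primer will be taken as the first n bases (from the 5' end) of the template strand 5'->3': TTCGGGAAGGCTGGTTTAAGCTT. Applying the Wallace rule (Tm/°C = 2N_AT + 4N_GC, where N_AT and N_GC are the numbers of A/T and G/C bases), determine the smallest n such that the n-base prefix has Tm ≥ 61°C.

n = 21

First 20 bases: TTCGGGAAGGCTGGTTTAAG → Tm = 60°C (< 61°C)
First 21 bases: TTCGGGAAGGCTGGTTTAAGC → Tm = 64°C (≥ 61°C)
Each additional base adds 2°C (A/T) or 4°C (G/C), so Tm is non-decreasing in n; n = 21 is the first length to reach 61°C.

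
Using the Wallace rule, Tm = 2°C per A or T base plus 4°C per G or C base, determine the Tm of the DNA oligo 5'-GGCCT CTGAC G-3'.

Scanning the sequence gives G=4, T=2, A=1, C=4.
So N_AT = 3 and N_GC = 8.
Tm = 2(3) + 4(8) = 6 + 32 = 38°C

38°C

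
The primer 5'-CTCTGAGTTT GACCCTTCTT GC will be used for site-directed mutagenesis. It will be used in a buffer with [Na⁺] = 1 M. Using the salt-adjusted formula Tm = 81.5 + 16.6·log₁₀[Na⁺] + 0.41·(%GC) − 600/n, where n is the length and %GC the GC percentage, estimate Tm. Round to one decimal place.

74.7°C

Length n = 22. G=4, C=7, T=9, A=2
G+C = 11, so %GC = 11/22 × 100 = 50%
Salt term: 16.6 × (0) = 0
GC term: 0.41 × 50 = 20.5; length term: −600/22 = −27.273
Tm = 81.5 + (0) + 20.5 − 27.273 = 74.727 → 74.7°C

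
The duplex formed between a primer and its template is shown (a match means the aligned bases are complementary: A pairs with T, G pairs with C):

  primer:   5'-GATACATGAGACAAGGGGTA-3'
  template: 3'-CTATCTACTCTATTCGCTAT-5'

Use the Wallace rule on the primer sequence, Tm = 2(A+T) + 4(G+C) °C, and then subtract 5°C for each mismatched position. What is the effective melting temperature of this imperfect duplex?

Primer base counts: A=8, T=3, G=7, C=2 → A+T=11, G+C=9
Perfect-match Tm = 2(11) + 4(9) = 22 + 36 = 58°C
Mismatches (positions where the bases are not complementary): 4 (at positions 5, 12, 16, 18)
Effective Tm = 58 − 4×5 = 58 − 20 = 38°C

38°C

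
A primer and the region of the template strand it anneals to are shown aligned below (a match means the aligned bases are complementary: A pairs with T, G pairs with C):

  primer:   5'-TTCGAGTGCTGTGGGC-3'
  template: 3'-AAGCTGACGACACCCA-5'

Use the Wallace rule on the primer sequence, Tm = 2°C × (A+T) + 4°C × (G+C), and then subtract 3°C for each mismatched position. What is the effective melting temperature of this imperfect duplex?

Primer base counts: A=1, T=5, G=7, C=3 → A+T=6, G+C=10
Perfect-match Tm = 2(6) + 4(10) = 12 + 40 = 52°C
Mismatches (positions where the bases are not complementary): 2 (at positions 6, 16)
Effective Tm = 52 − 2×3 = 52 − 6 = 46°C

46°C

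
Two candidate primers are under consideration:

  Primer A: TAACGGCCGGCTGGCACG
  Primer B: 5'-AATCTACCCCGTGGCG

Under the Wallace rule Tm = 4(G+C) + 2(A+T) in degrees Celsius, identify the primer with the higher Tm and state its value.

Primer A: A+T=5, G+C=13 → Tm = 2(5)+4(13) = 62°C
Primer B: A+T=6, G+C=10 → Tm = 2(6)+4(10) = 52°C
62°C vs 52°C → primer A is higher.

Primer A, 62°C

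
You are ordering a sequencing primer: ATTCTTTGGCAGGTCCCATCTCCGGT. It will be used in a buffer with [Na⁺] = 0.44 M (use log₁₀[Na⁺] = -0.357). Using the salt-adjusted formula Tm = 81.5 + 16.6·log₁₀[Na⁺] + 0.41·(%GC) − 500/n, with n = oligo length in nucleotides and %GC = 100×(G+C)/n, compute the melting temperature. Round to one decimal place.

Length n = 26. G=6, T=9, C=8, A=3
G+C = 14, so %GC = 14/26 × 100 = 53.846%
Salt term: 16.6 × (-0.357) = -5.926
GC term: 0.41 × 53.846 = 22.077; length term: −500/26 = −19.231
Tm = 81.5 + (-5.926) + 22.077 − 19.231 = 78.42 → 78.4°C

78.4°C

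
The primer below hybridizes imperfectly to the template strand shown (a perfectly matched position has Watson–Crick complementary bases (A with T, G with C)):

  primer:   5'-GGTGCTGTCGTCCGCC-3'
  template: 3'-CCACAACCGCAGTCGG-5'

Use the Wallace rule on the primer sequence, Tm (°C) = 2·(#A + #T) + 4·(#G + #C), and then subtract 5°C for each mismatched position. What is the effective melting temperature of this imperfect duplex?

Primer base counts: A=0, T=4, G=6, C=6 → A+T=4, G+C=12
Perfect-match Tm = 2(4) + 4(12) = 8 + 48 = 56°C
Mismatches (positions where the bases are not complementary): 3 (at positions 5, 8, 13)
Effective Tm = 56 − 3×5 = 56 − 15 = 41°C

41°C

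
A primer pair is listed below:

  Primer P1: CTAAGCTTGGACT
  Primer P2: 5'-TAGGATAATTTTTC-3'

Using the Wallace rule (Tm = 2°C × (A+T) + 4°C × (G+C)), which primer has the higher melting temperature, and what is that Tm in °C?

Primer P1, 38°C

Primer P1: A+T=7, G+C=6 → Tm = 2(7)+4(6) = 38°C
Primer P2: A+T=11, G+C=3 → Tm = 2(11)+4(3) = 34°C
38°C vs 34°C → primer P1 is higher.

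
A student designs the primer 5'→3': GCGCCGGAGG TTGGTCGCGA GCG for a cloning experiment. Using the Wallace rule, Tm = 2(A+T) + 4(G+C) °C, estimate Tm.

82°C

Counting bases: C=6, G=12, T=3, A=2
A+T = 5, G+C = 18
Tm = 2(5) + 4(18) = 10 + 72 = 82°C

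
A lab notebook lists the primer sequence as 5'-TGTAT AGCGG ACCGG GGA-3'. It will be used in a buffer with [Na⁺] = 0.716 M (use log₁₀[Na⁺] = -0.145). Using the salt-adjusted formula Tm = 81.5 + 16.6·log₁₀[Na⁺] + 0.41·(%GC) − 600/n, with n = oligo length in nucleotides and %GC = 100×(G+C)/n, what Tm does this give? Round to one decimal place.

70.8°C

Length n = 18. Base counts: C=3, T=3, A=4, G=8
G+C = 11, so %GC = 11/18 × 100 = 61.111%
Salt term: 16.6 × (-0.145) = -2.407
GC term: 0.41 × 61.111 = 25.056; length term: −600/18 = −33.333
Tm = 81.5 + (-2.407) + 25.056 − 33.333 = 70.816 → 70.8°C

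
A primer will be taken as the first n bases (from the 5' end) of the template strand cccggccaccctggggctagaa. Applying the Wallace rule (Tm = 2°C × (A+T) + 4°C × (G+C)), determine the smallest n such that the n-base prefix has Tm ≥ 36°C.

n = 10

First 9 bases: CCCGGCCAC → Tm = 34°C (< 36°C)
First 10 bases: CCCGGCCACC → Tm = 38°C (≥ 36°C)
Since every base adds ≥2°C, Tm only increases with n, so the threshold is first crossed at n = 10.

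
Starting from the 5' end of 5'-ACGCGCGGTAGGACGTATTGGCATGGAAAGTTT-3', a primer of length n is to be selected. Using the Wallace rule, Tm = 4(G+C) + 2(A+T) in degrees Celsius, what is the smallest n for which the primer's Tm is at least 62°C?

n = 20

First 19 bases: ACGCGCGGTAGGACGTATT → Tm = 60°C (< 62°C)
First 20 bases: ACGCGCGGTAGGACGTATTG → Tm = 64°C (≥ 62°C)
Since every base adds ≥2°C, Tm only increases with n, so the threshold is first crossed at n = 20.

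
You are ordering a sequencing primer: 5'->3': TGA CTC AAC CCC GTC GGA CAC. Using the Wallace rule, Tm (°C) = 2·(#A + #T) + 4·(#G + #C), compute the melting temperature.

68°C

Base counts: T=3, C=9, G=4, A=5
AT pairs contribute 8, GC pairs contribute 13.
Tm = 2×8 + 4×13 = 68°C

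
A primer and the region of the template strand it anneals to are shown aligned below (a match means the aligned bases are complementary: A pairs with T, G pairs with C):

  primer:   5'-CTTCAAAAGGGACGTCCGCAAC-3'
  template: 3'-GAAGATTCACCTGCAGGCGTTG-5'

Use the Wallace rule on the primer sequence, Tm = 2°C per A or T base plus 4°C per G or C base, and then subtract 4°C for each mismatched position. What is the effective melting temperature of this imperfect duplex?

Primer base counts: A=7, T=3, G=5, C=7 → A+T=10, G+C=12
Perfect-match Tm = 2(10) + 4(12) = 20 + 48 = 68°C
Mismatches (positions where the bases are not complementary): 3 (at positions 5, 8, 9)
Effective Tm = 68 − 3×4 = 68 − 12 = 56°C

56°C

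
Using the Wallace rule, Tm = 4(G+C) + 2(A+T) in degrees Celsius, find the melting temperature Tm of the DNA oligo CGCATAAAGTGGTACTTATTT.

56°C

A=6, C=3, G=4, T=8
A+T = 14, G+C = 7
Tm = 2×14 + 4×7 = 56°C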